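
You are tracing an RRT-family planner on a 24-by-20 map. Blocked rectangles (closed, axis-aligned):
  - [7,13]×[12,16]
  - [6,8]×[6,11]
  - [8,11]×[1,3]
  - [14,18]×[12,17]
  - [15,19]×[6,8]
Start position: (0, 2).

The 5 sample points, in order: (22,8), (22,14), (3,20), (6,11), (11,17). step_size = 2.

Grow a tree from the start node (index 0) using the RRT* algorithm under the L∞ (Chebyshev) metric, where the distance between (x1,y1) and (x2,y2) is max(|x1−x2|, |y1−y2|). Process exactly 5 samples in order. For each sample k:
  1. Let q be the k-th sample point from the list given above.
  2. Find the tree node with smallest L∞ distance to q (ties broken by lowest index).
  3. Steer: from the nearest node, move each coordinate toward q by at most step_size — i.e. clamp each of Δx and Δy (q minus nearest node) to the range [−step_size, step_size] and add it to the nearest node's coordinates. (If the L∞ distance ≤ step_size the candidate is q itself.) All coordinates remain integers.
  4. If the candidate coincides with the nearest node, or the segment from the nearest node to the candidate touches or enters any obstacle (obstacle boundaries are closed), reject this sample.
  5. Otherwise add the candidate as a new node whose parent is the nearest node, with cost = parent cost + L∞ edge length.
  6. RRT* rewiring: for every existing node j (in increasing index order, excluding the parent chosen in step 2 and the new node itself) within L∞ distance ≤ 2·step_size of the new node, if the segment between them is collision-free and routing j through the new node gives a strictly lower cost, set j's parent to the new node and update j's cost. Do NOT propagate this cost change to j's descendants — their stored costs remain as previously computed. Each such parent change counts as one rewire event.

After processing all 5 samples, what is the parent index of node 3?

Parent of node 3: 2

1. q=(22,8) nearest=0 d=22 new=(2,4) → add node 1 parent=0 cost=2
2. q=(22,14) nearest=1 d=20 new=(4,6) → add node 2 parent=1 cost=4
3. q=(3,20) nearest=2 d=14 new=(3,8) → add node 3 parent=2 cost=6
4. q=(6,11) nearest=3 d=3 new=(5,10) → add node 4 parent=3 cost=8
5. q=(11,17) nearest=4 d=7 new=(7,12) → blocked by [7,13]×[12,16], reject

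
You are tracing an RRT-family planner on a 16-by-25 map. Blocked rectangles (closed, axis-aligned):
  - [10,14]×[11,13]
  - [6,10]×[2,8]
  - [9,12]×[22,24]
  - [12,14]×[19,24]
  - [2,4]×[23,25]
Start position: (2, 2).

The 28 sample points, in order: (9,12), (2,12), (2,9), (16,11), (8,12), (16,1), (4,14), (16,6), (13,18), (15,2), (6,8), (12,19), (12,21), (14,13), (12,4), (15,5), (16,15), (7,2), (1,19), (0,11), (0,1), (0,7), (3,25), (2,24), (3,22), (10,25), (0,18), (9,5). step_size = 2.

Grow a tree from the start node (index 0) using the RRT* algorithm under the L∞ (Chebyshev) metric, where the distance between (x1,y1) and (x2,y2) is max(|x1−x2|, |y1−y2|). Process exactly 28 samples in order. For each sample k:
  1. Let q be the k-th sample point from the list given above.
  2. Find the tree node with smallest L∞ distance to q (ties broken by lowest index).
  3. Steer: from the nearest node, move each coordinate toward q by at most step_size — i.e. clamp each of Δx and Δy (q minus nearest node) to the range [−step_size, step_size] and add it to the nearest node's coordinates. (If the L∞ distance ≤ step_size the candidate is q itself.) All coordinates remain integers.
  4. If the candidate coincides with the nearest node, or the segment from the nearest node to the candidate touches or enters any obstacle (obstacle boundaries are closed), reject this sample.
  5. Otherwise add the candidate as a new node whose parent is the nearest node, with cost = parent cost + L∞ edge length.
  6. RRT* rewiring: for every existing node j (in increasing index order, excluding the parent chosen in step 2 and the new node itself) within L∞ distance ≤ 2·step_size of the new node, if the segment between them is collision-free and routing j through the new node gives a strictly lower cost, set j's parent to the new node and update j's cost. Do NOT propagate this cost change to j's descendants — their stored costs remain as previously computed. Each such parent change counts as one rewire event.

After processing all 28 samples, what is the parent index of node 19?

Parent of node 19: 17

1. q=(9,12) nearest=0 d=10 new=(4,4) → add node 1 parent=0 cost=2
2. q=(2,12) nearest=1 d=8 new=(2,6) → add node 2 parent=1 cost=4
3. q=(2,9) nearest=2 d=3 new=(2,8) → add node 3 parent=2 cost=6
4. q=(16,11) nearest=1 d=12 new=(6,6) → blocked by [6,10]×[2,8], reject
5. q=(8,12) nearest=2 d=6 new=(4,8) → add node 4 parent=2 cost=6
6. q=(16,1) nearest=1 d=12 new=(6,2) → blocked by [6,10]×[2,8], reject
7. q=(4,14) nearest=3 d=6 new=(4,10) → add node 5 parent=3 cost=8
8. q=(16,6) nearest=1 d=12 new=(6,6) → blocked by [6,10]×[2,8], reject
9. q=(13,18) nearest=5 d=9 new=(6,12) → add node 6 parent=5 cost=10
10. q=(15,2) nearest=6 d=10 new=(8,10) → add node 7 parent=6 cost=12
11. q=(6,8) nearest=4 d=2 new=(6,8) → blocked by [6,10]×[2,8], reject
12. q=(12,19) nearest=6 d=7 new=(8,14) → add node 8 parent=6 cost=12
13. q=(12,21) nearest=8 d=7 new=(10,16) → add node 9 parent=8 cost=14
14. q=(14,13) nearest=9 d=4 new=(12,14) → add node 10 parent=9 cost=16
15. q=(12,4) nearest=7 d=6 new=(10,8) → blocked by [6,10]×[2,8], reject
16. q=(15,5) nearest=7 d=7 new=(10,8) → blocked by [6,10]×[2,8], reject
17. q=(16,15) nearest=10 d=4 new=(14,15) → add node 11 parent=10 cost=18
18. q=(7,2) nearest=1 d=3 new=(6,2) → blocked by [6,10]×[2,8], reject
19. q=(1,19) nearest=6 d=7 new=(4,14) → add node 12 parent=6 cost=12
20. q=(0,11) nearest=3 d=3 new=(0,10) → add node 13 parent=3 cost=8
21. q=(0,1) nearest=0 d=2 new=(0,1) → add node 14 parent=0 cost=2
22. q=(0,7) nearest=2 d=2 new=(0,7) → add node 15 parent=2 cost=6
23. q=(3,25) nearest=9 d=9 new=(8,18) → add node 16 parent=9 cost=16
24. q=(2,24) nearest=16 d=6 new=(6,20) → add node 17 parent=16 cost=18
25. q=(3,22) nearest=17 d=3 new=(4,22) → add node 18 parent=17 cost=20
26. q=(10,25) nearest=17 d=5 new=(8,22) → add node 19 parent=17 cost=20
27. q=(0,18) nearest=12 d=4 new=(2,16) → add node 20 parent=12 cost=14
28. q=(9,5) nearest=1 d=5 new=(6,5) → blocked by [6,10]×[2,8], reject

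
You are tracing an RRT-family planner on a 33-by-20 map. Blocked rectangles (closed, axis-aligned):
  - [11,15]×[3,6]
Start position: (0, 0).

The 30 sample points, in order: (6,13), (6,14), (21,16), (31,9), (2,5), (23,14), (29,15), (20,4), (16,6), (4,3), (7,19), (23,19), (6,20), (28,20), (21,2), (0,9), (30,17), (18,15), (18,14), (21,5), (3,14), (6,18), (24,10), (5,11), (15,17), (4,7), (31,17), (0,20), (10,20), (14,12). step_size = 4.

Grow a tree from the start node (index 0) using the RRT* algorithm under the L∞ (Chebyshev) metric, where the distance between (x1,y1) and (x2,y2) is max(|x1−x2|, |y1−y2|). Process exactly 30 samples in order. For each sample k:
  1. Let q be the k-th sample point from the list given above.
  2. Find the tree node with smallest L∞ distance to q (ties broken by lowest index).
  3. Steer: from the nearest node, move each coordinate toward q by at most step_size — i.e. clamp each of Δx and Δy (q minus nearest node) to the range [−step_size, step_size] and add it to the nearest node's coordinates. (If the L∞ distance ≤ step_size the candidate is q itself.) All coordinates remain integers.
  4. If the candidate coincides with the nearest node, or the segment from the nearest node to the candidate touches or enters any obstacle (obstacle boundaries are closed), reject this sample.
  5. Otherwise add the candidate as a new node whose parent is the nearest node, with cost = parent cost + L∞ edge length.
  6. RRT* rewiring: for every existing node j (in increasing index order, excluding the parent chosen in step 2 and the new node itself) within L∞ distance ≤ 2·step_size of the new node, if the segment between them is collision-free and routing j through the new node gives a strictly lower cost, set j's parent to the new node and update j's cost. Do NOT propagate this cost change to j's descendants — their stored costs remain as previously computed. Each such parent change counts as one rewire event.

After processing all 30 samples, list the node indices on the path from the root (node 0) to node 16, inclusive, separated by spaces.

1. q=(6,13) nearest=0 d=13 new=(4,4) → add node 1 parent=0 cost=4
2. q=(6,14) nearest=1 d=10 new=(6,8) → add node 2 parent=1 cost=8
3. q=(21,16) nearest=2 d=15 new=(10,12) → add node 3 parent=2 cost=12
4. q=(31,9) nearest=3 d=21 new=(14,9) → add node 4 parent=3 cost=16
5. q=(2,5) nearest=1 d=2 new=(2,5) → add node 5 parent=1 cost=6
6. q=(23,14) nearest=4 d=9 new=(18,13) → add node 6 parent=4 cost=20
7. q=(29,15) nearest=6 d=11 new=(22,15) → add node 7 parent=6 cost=24
8. q=(20,4) nearest=4 d=6 new=(18,5) → add node 8 parent=4 cost=20
9. q=(16,6) nearest=8 d=2 new=(16,6) → add node 9 parent=8 cost=22
10. q=(4,3) nearest=1 d=1 new=(4,3) → add node 10 parent=1 cost=5
11. q=(7,19) nearest=3 d=7 new=(7,16) → add node 11 parent=3 cost=16
12. q=(23,19) nearest=7 d=4 new=(23,19) → add node 12 parent=7 cost=28
13. q=(6,20) nearest=11 d=4 new=(6,20) → add node 13 parent=11 cost=20
14. q=(28,20) nearest=12 d=5 new=(27,20) → add node 14 parent=12 cost=32
15. q=(21,2) nearest=8 d=3 new=(21,2) → add node 15 parent=8 cost=23
16. q=(0,9) nearest=5 d=4 new=(0,9) → add node 16 parent=5 cost=10
17. q=(30,17) nearest=14 d=3 new=(30,17) → add node 17 parent=14 cost=35
18. q=(18,15) nearest=6 d=2 new=(18,15) → add node 18 parent=6 cost=22; rewire 12→18 (27<28)
19. q=(18,14) nearest=6 d=1 new=(18,14) → add node 19 parent=6 cost=21; rewire 12→19 (26<27)
20. q=(21,5) nearest=8 d=3 new=(21,5) → add node 20 parent=8 cost=23
21. q=(3,14) nearest=11 d=4 new=(3,14) → add node 21 parent=11 cost=20
22. q=(6,18) nearest=11 d=2 new=(6,18) → add node 22 parent=11 cost=18
23. q=(24,10) nearest=7 d=5 new=(24,11) → add node 23 parent=7 cost=28; rewire 17→23 (34<35)
24. q=(5,11) nearest=2 d=3 new=(5,11) → add node 24 parent=2 cost=11; rewire 21→24 (14<20)
25. q=(15,17) nearest=18 d=3 new=(15,17) → add node 25 parent=18 cost=25
26. q=(4,7) nearest=2 d=2 new=(4,7) → add node 26 parent=2 cost=10
27. q=(31,17) nearest=17 d=1 new=(31,17) → add node 27 parent=17 cost=35
28. q=(0,20) nearest=13 d=6 new=(2,20) → add node 28 parent=13 cost=24
29. q=(10,20) nearest=11 d=4 new=(10,20) → add node 29 parent=11 cost=20
30. q=(14,12) nearest=4 d=3 new=(14,12) → add node 30 parent=4 cost=19; rewire 25→30 (24<25)

Path: 0 1 5 16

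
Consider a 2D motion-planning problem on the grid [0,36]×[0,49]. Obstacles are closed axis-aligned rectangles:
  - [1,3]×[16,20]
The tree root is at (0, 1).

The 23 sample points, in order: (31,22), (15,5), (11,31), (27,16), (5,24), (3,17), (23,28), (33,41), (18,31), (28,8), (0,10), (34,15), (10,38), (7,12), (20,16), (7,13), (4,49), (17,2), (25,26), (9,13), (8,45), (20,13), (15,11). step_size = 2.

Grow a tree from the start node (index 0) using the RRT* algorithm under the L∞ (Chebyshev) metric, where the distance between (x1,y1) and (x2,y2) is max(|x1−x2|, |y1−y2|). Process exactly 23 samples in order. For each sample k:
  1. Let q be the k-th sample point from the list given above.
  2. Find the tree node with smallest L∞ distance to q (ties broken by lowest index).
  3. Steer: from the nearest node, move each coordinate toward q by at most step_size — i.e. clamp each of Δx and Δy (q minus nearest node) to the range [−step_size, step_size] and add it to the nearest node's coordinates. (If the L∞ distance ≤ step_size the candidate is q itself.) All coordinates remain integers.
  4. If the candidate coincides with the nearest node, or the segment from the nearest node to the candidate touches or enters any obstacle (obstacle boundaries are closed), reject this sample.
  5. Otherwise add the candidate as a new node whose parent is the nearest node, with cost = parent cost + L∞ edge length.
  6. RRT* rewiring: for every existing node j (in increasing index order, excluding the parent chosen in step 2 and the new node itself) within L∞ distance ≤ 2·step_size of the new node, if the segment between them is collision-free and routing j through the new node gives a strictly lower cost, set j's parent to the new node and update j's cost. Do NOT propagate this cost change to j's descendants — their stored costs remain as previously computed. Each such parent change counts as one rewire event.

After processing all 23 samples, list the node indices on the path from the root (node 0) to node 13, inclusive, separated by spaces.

Path: 0 1 2 3 4 5 7 8 9 13

1. q=(31,22) nearest=0 d=31 new=(2,3) → add node 1 parent=0 cost=2
2. q=(15,5) nearest=1 d=13 new=(4,5) → add node 2 parent=1 cost=4
3. q=(11,31) nearest=2 d=26 new=(6,7) → add node 3 parent=2 cost=6
4. q=(27,16) nearest=3 d=21 new=(8,9) → add node 4 parent=3 cost=8
5. q=(5,24) nearest=4 d=15 new=(6,11) → add node 5 parent=4 cost=10
6. q=(3,17) nearest=5 d=6 new=(4,13) → add node 6 parent=5 cost=12
7. q=(23,28) nearest=5 d=17 new=(8,13) → add node 7 parent=5 cost=12
8. q=(33,41) nearest=7 d=28 new=(10,15) → add node 8 parent=7 cost=14
9. q=(18,31) nearest=8 d=16 new=(12,17) → add node 9 parent=8 cost=16
10. q=(28,8) nearest=9 d=16 new=(14,15) → add node 10 parent=9 cost=18
11. q=(0,10) nearest=6 d=4 new=(2,11) → add node 11 parent=6 cost=14
12. q=(34,15) nearest=10 d=20 new=(16,15) → add node 12 parent=10 cost=20
13. q=(10,38) nearest=9 d=21 new=(10,19) → add node 13 parent=9 cost=18
14. q=(7,12) nearest=5 d=1 new=(7,12) → add node 14 parent=5 cost=11
15. q=(20,16) nearest=12 d=4 new=(18,16) → add node 15 parent=12 cost=22
16. q=(7,13) nearest=7 d=1 new=(7,13) → add node 16 parent=7 cost=13
17. q=(4,49) nearest=13 d=30 new=(8,21) → add node 17 parent=13 cost=20
18. q=(17,2) nearest=4 d=9 new=(10,7) → add node 18 parent=4 cost=10
19. q=(25,26) nearest=15 d=10 new=(20,18) → add node 19 parent=15 cost=24
20. q=(9,13) nearest=7 d=1 new=(9,13) → add node 20 parent=7 cost=13
21. q=(8,45) nearest=17 d=24 new=(8,23) → add node 21 parent=17 cost=22
22. q=(20,13) nearest=15 d=3 new=(20,14) → add node 22 parent=15 cost=24
23. q=(15,11) nearest=10 d=4 new=(15,13) → add node 23 parent=10 cost=20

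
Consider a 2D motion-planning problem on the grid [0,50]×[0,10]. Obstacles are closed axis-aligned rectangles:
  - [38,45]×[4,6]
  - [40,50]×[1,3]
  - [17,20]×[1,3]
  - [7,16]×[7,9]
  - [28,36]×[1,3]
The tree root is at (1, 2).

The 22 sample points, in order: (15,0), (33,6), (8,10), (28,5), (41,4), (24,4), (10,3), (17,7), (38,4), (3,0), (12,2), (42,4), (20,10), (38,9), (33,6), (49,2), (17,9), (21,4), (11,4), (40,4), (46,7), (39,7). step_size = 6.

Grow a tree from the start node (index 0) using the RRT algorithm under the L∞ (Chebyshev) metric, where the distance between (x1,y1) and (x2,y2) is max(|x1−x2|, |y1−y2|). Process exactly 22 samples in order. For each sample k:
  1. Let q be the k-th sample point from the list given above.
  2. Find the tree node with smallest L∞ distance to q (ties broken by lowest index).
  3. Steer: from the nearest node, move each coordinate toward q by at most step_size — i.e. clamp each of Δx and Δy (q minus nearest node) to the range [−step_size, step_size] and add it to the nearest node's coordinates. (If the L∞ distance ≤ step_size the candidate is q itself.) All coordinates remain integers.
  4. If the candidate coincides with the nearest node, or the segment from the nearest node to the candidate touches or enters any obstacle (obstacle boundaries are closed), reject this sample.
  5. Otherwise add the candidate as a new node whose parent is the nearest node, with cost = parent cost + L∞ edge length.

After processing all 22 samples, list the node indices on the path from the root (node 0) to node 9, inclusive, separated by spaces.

1. q=(15,0) nearest=0 d=14 new=(7,0) → add node 1 parent=0 cost=6
2. q=(33,6) nearest=1 d=26 new=(13,6) → add node 2 parent=1 cost=12
3. q=(8,10) nearest=2 d=5 new=(8,10) → blocked by [7,16]×[7,9], reject
4. q=(28,5) nearest=2 d=15 new=(19,5) → add node 3 parent=2 cost=18
5. q=(41,4) nearest=3 d=22 new=(25,4) → add node 4 parent=3 cost=24
6. q=(24,4) nearest=4 d=1 new=(24,4) → add node 5 parent=4 cost=25
7. q=(10,3) nearest=1 d=3 new=(10,3) → add node 6 parent=1 cost=9
8. q=(17,7) nearest=3 d=2 new=(17,7) → add node 7 parent=3 cost=20
9. q=(38,4) nearest=4 d=13 new=(31,4) → add node 8 parent=4 cost=30
10. q=(3,0) nearest=0 d=2 new=(3,0) → add node 9 parent=0 cost=2
11. q=(12,2) nearest=6 d=2 new=(12,2) → add node 10 parent=6 cost=11
12. q=(42,4) nearest=8 d=11 new=(37,4) → add node 11 parent=8 cost=36
13. q=(20,10) nearest=7 d=3 new=(20,10) → add node 12 parent=7 cost=23
14. q=(38,9) nearest=11 d=5 new=(38,9) → add node 13 parent=11 cost=41
15. q=(33,6) nearest=8 d=2 new=(33,6) → add node 14 parent=8 cost=32
16. q=(49,2) nearest=13 d=11 new=(44,3) → blocked by [38,45]×[4,6], reject
17. q=(17,9) nearest=7 d=2 new=(17,9) → add node 15 parent=7 cost=22
18. q=(21,4) nearest=3 d=2 new=(21,4) → add node 16 parent=3 cost=20
19. q=(11,4) nearest=6 d=1 new=(11,4) → add node 17 parent=6 cost=10
20. q=(40,4) nearest=11 d=3 new=(40,4) → blocked by [38,45]×[4,6], reject
21. q=(46,7) nearest=13 d=8 new=(44,7) → add node 18 parent=13 cost=47
22. q=(39,7) nearest=13 d=2 new=(39,7) → add node 19 parent=13 cost=43

Path: 0 9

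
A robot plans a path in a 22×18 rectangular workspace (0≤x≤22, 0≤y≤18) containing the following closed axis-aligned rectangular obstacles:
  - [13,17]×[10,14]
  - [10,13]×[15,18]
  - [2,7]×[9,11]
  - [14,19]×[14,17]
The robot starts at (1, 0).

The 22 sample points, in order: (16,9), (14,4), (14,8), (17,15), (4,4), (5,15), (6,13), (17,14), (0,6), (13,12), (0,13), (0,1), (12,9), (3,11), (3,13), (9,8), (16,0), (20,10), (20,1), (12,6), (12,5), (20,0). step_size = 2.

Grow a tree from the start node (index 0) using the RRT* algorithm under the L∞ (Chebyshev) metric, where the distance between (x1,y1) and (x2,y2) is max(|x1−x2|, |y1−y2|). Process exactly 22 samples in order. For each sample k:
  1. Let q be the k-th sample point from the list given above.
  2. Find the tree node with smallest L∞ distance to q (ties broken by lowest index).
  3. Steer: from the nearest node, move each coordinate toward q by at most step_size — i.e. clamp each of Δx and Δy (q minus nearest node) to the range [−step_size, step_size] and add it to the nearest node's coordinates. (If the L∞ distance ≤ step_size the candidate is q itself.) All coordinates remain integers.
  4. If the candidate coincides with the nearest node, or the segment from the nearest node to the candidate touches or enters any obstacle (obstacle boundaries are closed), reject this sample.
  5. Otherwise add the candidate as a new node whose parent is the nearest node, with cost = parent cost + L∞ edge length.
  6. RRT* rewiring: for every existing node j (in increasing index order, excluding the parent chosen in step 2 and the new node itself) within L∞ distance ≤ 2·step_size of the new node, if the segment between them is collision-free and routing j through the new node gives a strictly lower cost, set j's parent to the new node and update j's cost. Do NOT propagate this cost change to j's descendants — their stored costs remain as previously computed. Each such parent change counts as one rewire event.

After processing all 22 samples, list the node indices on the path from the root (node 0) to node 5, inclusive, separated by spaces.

Path: 0 1 2 5

1. q=(16,9) nearest=0 d=15 new=(3,2) → add node 1 parent=0 cost=2
2. q=(14,4) nearest=1 d=11 new=(5,4) → add node 2 parent=1 cost=4
3. q=(14,8) nearest=2 d=9 new=(7,6) → add node 3 parent=2 cost=6
4. q=(17,15) nearest=3 d=10 new=(9,8) → add node 4 parent=3 cost=8
5. q=(4,4) nearest=2 d=1 new=(4,4) → add node 5 parent=2 cost=5
6. q=(5,15) nearest=4 d=7 new=(7,10) → blocked by [2,7]×[9,11], reject
7. q=(6,13) nearest=4 d=5 new=(7,10) → blocked by [2,7]×[9,11], reject
8. q=(17,14) nearest=4 d=8 new=(11,10) → add node 6 parent=4 cost=10
9. q=(0,6) nearest=1 d=4 new=(1,4) → add node 7 parent=1 cost=4
10. q=(13,12) nearest=6 d=2 new=(13,12) → blocked by [13,17]×[10,14], reject
11. q=(0,13) nearest=3 d=7 new=(5,8) → add node 8 parent=3 cost=8
12. q=(0,1) nearest=0 d=1 new=(0,1) → add node 9 parent=0 cost=1
13. q=(12,9) nearest=6 d=1 new=(12,9) → add node 10 parent=6 cost=11
14. q=(3,11) nearest=8 d=3 new=(3,10) → blocked by [2,7]×[9,11], reject
15. q=(3,13) nearest=8 d=5 new=(3,10) → blocked by [2,7]×[9,11], reject
16. q=(9,8) nearest=4 d=0 → coincident, reject
17. q=(16,0) nearest=4 d=8 new=(11,6) → add node 11 parent=4 cost=10
18. q=(20,10) nearest=10 d=8 new=(14,10) → blocked by [13,17]×[10,14], reject
19. q=(20,1) nearest=10 d=8 new=(14,7) → add node 12 parent=10 cost=13
20. q=(12,6) nearest=11 d=1 new=(12,6) → add node 13 parent=11 cost=11
21. q=(12,5) nearest=11 d=1 new=(12,5) → add node 14 parent=11 cost=11
22. q=(20,0) nearest=12 d=7 new=(16,5) → add node 15 parent=12 cost=15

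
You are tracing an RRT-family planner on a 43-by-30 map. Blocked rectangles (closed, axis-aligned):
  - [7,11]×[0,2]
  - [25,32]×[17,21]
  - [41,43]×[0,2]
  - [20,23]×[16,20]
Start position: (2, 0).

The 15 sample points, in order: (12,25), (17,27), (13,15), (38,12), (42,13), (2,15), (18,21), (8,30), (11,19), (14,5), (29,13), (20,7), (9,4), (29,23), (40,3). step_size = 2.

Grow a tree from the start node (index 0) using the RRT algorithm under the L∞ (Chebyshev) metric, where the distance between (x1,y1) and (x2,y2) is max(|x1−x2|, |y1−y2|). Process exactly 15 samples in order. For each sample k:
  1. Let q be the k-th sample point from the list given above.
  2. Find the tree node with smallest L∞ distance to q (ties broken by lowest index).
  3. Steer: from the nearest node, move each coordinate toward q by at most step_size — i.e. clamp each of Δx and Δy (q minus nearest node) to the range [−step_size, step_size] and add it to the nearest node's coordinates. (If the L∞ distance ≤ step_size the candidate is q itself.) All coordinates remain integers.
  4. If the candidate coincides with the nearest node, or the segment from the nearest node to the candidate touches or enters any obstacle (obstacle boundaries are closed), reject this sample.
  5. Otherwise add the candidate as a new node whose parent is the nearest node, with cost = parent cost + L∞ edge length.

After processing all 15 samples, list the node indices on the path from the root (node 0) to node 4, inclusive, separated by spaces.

1. q=(12,25) nearest=0 d=25 new=(4,2) → add node 1 parent=0 cost=2
2. q=(17,27) nearest=1 d=25 new=(6,4) → add node 2 parent=1 cost=4
3. q=(13,15) nearest=2 d=11 new=(8,6) → add node 3 parent=2 cost=6
4. q=(38,12) nearest=3 d=30 new=(10,8) → add node 4 parent=3 cost=8
5. q=(42,13) nearest=4 d=32 new=(12,10) → add node 5 parent=4 cost=10
6. q=(2,15) nearest=4 d=8 new=(8,10) → add node 6 parent=4 cost=10
7. q=(18,21) nearest=5 d=11 new=(14,12) → add node 7 parent=5 cost=12
8. q=(8,30) nearest=7 d=18 new=(12,14) → add node 8 parent=7 cost=14
9. q=(11,19) nearest=8 d=5 new=(11,16) → add node 9 parent=8 cost=16
10. q=(14,5) nearest=4 d=4 new=(12,6) → add node 10 parent=4 cost=10
11. q=(29,13) nearest=7 d=15 new=(16,13) → add node 11 parent=7 cost=14
12. q=(20,7) nearest=7 d=6 new=(16,10) → add node 12 parent=7 cost=14
13. q=(9,4) nearest=3 d=2 new=(9,4) → add node 13 parent=3 cost=8
14. q=(29,23) nearest=11 d=13 new=(18,15) → add node 14 parent=11 cost=16
15. q=(40,3) nearest=14 d=22 new=(20,13) → add node 15 parent=14 cost=18

Path: 0 1 2 3 4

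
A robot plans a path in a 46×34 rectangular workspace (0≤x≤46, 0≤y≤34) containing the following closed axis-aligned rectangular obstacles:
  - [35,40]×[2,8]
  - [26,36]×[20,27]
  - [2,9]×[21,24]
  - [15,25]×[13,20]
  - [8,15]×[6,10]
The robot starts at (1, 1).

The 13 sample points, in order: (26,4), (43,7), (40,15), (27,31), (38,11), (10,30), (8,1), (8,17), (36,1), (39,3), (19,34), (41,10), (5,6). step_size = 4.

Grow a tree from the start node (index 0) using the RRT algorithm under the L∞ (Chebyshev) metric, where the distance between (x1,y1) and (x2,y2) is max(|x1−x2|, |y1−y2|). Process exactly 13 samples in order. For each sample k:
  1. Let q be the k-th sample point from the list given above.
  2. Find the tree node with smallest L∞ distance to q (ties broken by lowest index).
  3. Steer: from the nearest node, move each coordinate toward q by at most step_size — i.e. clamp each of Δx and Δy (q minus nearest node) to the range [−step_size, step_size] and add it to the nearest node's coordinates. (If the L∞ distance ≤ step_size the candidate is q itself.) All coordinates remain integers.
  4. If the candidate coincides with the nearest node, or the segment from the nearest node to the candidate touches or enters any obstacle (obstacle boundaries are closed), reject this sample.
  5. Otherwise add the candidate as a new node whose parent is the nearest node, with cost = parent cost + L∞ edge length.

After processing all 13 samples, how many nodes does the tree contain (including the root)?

1. q=(26,4) nearest=0 d=25 new=(5,4) → add node 1 parent=0 cost=4
2. q=(43,7) nearest=1 d=38 new=(9,7) → blocked by [8,15]×[6,10], reject
3. q=(40,15) nearest=1 d=35 new=(9,8) → blocked by [8,15]×[6,10], reject
4. q=(27,31) nearest=1 d=27 new=(9,8) → blocked by [8,15]×[6,10], reject
5. q=(38,11) nearest=1 d=33 new=(9,8) → blocked by [8,15]×[6,10], reject
6. q=(10,30) nearest=1 d=26 new=(9,8) → blocked by [8,15]×[6,10], reject
7. q=(8,1) nearest=1 d=3 new=(8,1) → add node 2 parent=1 cost=7
8. q=(8,17) nearest=1 d=13 new=(8,8) → blocked by [8,15]×[6,10], reject
9. q=(36,1) nearest=2 d=28 new=(12,1) → add node 3 parent=2 cost=11
10. q=(39,3) nearest=3 d=27 new=(16,3) → add node 4 parent=3 cost=15
11. q=(19,34) nearest=1 d=30 new=(9,8) → blocked by [8,15]×[6,10], reject
12. q=(41,10) nearest=4 d=25 new=(20,7) → add node 5 parent=4 cost=19
13. q=(5,6) nearest=1 d=2 new=(5,6) → add node 6 parent=1 cost=6

Node count: 7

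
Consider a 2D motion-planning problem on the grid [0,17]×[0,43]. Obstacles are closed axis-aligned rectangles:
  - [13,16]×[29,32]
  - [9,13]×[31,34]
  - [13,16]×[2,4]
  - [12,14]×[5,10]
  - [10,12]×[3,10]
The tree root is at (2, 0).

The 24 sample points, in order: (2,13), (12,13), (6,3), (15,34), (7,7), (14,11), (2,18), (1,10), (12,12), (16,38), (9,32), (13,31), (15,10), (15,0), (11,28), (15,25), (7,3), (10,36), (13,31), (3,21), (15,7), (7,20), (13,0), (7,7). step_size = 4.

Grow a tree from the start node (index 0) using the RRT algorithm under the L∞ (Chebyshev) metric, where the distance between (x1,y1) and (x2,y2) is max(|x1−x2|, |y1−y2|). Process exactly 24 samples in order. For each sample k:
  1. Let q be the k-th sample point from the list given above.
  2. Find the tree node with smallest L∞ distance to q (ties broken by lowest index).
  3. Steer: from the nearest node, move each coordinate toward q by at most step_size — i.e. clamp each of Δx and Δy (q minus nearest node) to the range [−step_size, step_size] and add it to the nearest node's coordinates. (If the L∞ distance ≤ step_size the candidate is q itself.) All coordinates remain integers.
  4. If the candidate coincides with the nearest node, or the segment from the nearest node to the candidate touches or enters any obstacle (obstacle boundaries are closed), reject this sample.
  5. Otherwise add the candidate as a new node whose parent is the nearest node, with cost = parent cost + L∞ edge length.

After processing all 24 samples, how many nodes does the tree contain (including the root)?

1. q=(2,13) nearest=0 d=13 new=(2,4) → add node 1 parent=0 cost=4
2. q=(12,13) nearest=1 d=10 new=(6,8) → add node 2 parent=1 cost=8
3. q=(6,3) nearest=0 d=4 new=(6,3) → add node 3 parent=0 cost=4
4. q=(15,34) nearest=2 d=26 new=(10,12) → add node 4 parent=2 cost=12
5. q=(7,7) nearest=2 d=1 new=(7,7) → add node 5 parent=2 cost=9
6. q=(14,11) nearest=4 d=4 new=(14,11) → add node 6 parent=4 cost=16
7. q=(2,18) nearest=4 d=8 new=(6,16) → add node 7 parent=4 cost=16
8. q=(1,10) nearest=2 d=5 new=(2,10) → add node 8 parent=2 cost=12
9. q=(12,12) nearest=4 d=2 new=(12,12) → add node 9 parent=4 cost=14
10. q=(16,38) nearest=7 d=22 new=(10,20) → add node 10 parent=7 cost=20
11. q=(9,32) nearest=10 d=12 new=(9,24) → add node 11 parent=10 cost=24
12. q=(13,31) nearest=11 d=7 new=(13,28) → add node 12 parent=11 cost=28
13. q=(15,10) nearest=6 d=1 new=(15,10) → add node 13 parent=6 cost=17
14. q=(15,0) nearest=5 d=8 new=(11,3) → blocked by [10,12]×[3,10], reject
15. q=(11,28) nearest=12 d=2 new=(11,28) → add node 14 parent=12 cost=30
16. q=(15,25) nearest=12 d=3 new=(15,25) → add node 15 parent=12 cost=31
17. q=(7,3) nearest=3 d=1 new=(7,3) → add node 16 parent=3 cost=5
18. q=(10,36) nearest=12 d=8 new=(10,32) → blocked by [9,13]×[31,34], reject
19. q=(13,31) nearest=12 d=3 new=(13,31) → blocked by [13,16]×[29,32], reject
20. q=(3,21) nearest=7 d=5 new=(3,20) → add node 17 parent=7 cost=20
21. q=(15,7) nearest=13 d=3 new=(15,7) → add node 18 parent=13 cost=20
22. q=(7,20) nearest=10 d=3 new=(7,20) → add node 19 parent=10 cost=23
23. q=(13,0) nearest=16 d=6 new=(11,0) → add node 20 parent=16 cost=9
24. q=(7,7) nearest=5 d=0 → coincident, reject

Node count: 21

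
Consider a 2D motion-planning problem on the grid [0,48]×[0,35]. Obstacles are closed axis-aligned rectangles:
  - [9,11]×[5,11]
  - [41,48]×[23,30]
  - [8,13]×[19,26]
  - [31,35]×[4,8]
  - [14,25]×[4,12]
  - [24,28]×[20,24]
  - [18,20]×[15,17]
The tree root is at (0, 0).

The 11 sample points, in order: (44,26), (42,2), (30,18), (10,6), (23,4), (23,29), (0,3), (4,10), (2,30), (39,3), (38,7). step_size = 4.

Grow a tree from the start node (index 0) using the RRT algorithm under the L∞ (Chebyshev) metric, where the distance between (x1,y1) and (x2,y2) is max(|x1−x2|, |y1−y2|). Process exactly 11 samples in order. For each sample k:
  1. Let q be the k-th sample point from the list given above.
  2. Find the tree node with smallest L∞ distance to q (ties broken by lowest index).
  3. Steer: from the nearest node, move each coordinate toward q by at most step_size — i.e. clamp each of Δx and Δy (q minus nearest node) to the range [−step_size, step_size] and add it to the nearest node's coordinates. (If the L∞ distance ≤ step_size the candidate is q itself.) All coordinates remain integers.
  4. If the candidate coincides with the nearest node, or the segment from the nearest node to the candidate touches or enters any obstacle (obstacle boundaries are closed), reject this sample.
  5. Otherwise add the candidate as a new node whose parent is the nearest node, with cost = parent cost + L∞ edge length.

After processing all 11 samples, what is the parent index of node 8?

1. q=(44,26) nearest=0 d=44 new=(4,4) → add node 1 parent=0 cost=4
2. q=(42,2) nearest=1 d=38 new=(8,2) → add node 2 parent=1 cost=8
3. q=(30,18) nearest=2 d=22 new=(12,6) → blocked by [9,11]×[5,11], reject
4. q=(10,6) nearest=2 d=4 new=(10,6) → blocked by [9,11]×[5,11], reject
5. q=(23,4) nearest=2 d=15 new=(12,4) → add node 3 parent=2 cost=12
6. q=(23,29) nearest=1 d=25 new=(8,8) → add node 4 parent=1 cost=8
7. q=(0,3) nearest=0 d=3 new=(0,3) → add node 5 parent=0 cost=3
8. q=(4,10) nearest=4 d=4 new=(4,10) → add node 6 parent=4 cost=12
9. q=(2,30) nearest=6 d=20 new=(2,14) → add node 7 parent=6 cost=16
10. q=(39,3) nearest=3 d=27 new=(16,3) → add node 8 parent=3 cost=16
11. q=(38,7) nearest=8 d=22 new=(20,7) → blocked by [14,25]×[4,12], reject

Parent of node 8: 3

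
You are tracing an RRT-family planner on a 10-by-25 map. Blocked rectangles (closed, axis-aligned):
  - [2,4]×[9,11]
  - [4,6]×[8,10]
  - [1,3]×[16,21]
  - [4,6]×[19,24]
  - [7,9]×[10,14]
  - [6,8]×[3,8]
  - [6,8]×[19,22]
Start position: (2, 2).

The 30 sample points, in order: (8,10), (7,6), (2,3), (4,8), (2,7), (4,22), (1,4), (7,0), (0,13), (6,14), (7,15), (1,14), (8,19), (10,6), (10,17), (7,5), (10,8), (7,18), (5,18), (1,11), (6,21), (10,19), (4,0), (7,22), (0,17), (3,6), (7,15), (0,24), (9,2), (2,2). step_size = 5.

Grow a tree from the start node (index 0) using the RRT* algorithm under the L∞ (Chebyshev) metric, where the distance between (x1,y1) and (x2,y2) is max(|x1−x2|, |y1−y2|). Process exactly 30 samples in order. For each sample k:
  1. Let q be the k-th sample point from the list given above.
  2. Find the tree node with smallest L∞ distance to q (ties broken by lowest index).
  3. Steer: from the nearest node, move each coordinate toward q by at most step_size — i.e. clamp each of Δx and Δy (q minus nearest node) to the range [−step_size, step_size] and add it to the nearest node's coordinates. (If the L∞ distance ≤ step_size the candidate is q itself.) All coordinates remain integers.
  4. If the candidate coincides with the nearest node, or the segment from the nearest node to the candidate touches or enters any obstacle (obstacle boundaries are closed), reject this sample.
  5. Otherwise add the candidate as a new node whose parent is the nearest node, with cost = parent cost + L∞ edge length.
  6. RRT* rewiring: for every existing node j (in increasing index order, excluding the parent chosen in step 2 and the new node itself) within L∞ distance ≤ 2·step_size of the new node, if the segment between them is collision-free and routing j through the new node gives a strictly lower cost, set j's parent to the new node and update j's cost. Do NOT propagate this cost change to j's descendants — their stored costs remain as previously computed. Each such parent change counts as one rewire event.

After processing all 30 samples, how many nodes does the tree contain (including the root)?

Node count: 20

1. q=(8,10) nearest=0 d=8 new=(7,7) → blocked by [6,8]×[3,8], reject
2. q=(7,6) nearest=0 d=5 new=(7,6) → blocked by [6,8]×[3,8], reject
3. q=(2,3) nearest=0 d=1 new=(2,3) → add node 1 parent=0 cost=1
4. q=(4,8) nearest=1 d=5 new=(4,8) → blocked by [4,6]×[8,10], reject
5. q=(2,7) nearest=1 d=4 new=(2,7) → add node 2 parent=1 cost=5
6. q=(4,22) nearest=2 d=15 new=(4,12) → blocked by [2,4]×[9,11], reject
7. q=(1,4) nearest=1 d=1 new=(1,4) → add node 3 parent=1 cost=2
8. q=(7,0) nearest=0 d=5 new=(7,0) → add node 4 parent=0 cost=5
9. q=(0,13) nearest=2 d=6 new=(0,12) → add node 5 parent=2 cost=10
10. q=(6,14) nearest=5 d=6 new=(5,14) → add node 6 parent=5 cost=15
11. q=(7,15) nearest=6 d=2 new=(7,15) → add node 7 parent=6 cost=17
12. q=(1,14) nearest=5 d=2 new=(1,14) → add node 8 parent=5 cost=12
13. q=(8,19) nearest=7 d=4 new=(8,19) → blocked by [6,8]×[19,22], reject
14. q=(10,6) nearest=4 d=6 new=(10,5) → add node 9 parent=4 cost=10
15. q=(10,17) nearest=7 d=3 new=(10,17) → add node 10 parent=7 cost=20
16. q=(7,5) nearest=9 d=3 new=(7,5) → blocked by [6,8]×[3,8], reject
17. q=(10,8) nearest=9 d=3 new=(10,8) → add node 11 parent=9 cost=13
18. q=(7,18) nearest=7 d=3 new=(7,18) → add node 12 parent=7 cost=20
19. q=(5,18) nearest=12 d=2 new=(5,18) → add node 13 parent=12 cost=22
20. q=(1,11) nearest=5 d=1 new=(1,11) → add node 14 parent=5 cost=11; rewire 12→14 (18<20); rewire 13→14 (18<22)
21. q=(6,21) nearest=12 d=3 new=(6,21) → blocked by [4,6]×[19,24], reject
22. q=(10,19) nearest=10 d=2 new=(10,19) → add node 15 parent=10 cost=22
23. q=(4,0) nearest=0 d=2 new=(4,0) → add node 16 parent=0 cost=2
24. q=(7,22) nearest=15 d=3 new=(7,22) → blocked by [6,8]×[19,22], reject
25. q=(0,17) nearest=8 d=3 new=(0,17) → add node 17 parent=8 cost=15
26. q=(3,6) nearest=2 d=1 new=(3,6) → add node 18 parent=2 cost=6
27. q=(7,15) nearest=7 d=0 → coincident, reject
28. q=(0,24) nearest=13 d=6 new=(0,23) → blocked by [1,3]×[16,21], reject
29. q=(9,2) nearest=4 d=2 new=(9,2) → add node 19 parent=4 cost=7
30. q=(2,2) nearest=0 d=0 → coincident, reject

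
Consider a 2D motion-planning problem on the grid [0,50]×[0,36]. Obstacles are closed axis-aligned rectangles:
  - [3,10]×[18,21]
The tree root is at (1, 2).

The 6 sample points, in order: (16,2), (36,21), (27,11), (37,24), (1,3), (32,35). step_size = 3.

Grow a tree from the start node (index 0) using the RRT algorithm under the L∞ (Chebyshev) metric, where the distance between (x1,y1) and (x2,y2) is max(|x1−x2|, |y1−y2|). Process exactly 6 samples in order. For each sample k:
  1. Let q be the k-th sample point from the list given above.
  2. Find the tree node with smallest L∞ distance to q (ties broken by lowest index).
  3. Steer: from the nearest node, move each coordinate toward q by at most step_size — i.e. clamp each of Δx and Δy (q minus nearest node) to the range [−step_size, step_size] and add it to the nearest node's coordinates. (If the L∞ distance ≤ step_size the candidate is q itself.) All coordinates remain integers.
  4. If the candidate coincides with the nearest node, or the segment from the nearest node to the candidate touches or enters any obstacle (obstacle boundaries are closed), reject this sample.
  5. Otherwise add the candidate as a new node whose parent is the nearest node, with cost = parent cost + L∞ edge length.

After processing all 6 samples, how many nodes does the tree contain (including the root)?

1. q=(16,2) nearest=0 d=15 new=(4,2) → add node 1 parent=0 cost=3
2. q=(36,21) nearest=1 d=32 new=(7,5) → add node 2 parent=1 cost=6
3. q=(27,11) nearest=2 d=20 new=(10,8) → add node 3 parent=2 cost=9
4. q=(37,24) nearest=3 d=27 new=(13,11) → add node 4 parent=3 cost=12
5. q=(1,3) nearest=0 d=1 new=(1,3) → add node 5 parent=0 cost=1
6. q=(32,35) nearest=4 d=24 new=(16,14) → add node 6 parent=4 cost=15

Node count: 7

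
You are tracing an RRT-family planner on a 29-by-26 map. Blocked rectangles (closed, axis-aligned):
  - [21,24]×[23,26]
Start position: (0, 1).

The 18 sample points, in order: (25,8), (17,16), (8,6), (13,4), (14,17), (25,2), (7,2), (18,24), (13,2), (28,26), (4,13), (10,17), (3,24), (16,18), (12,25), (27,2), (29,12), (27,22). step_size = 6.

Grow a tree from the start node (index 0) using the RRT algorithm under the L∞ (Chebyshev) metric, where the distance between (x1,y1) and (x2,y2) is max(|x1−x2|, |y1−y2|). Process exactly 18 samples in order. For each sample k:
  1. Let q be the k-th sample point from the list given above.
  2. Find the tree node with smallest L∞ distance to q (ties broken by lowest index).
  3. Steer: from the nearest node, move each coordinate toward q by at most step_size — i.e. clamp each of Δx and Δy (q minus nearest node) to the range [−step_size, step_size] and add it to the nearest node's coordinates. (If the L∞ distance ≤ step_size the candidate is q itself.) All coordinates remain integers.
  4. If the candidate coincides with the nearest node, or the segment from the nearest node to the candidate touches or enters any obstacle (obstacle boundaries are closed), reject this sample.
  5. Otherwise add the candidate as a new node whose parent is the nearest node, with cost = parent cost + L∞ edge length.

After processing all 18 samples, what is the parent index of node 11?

Parent of node 11: 2

1. q=(25,8) nearest=0 d=25 new=(6,7) → add node 1 parent=0 cost=6
2. q=(17,16) nearest=1 d=11 new=(12,13) → add node 2 parent=1 cost=12
3. q=(8,6) nearest=1 d=2 new=(8,6) → add node 3 parent=1 cost=8
4. q=(13,4) nearest=3 d=5 new=(13,4) → add node 4 parent=3 cost=13
5. q=(14,17) nearest=2 d=4 new=(14,17) → add node 5 parent=2 cost=16
6. q=(25,2) nearest=4 d=12 new=(19,2) → add node 6 parent=4 cost=19
7. q=(7,2) nearest=3 d=4 new=(7,2) → add node 7 parent=3 cost=12
8. q=(18,24) nearest=5 d=7 new=(18,23) → add node 8 parent=5 cost=22
9. q=(13,2) nearest=4 d=2 new=(13,2) → add node 9 parent=4 cost=15
10. q=(28,26) nearest=8 d=10 new=(24,26) → blocked by [21,24]×[23,26], reject
11. q=(4,13) nearest=1 d=6 new=(4,13) → add node 10 parent=1 cost=12
12. q=(10,17) nearest=2 d=4 new=(10,17) → add node 11 parent=2 cost=16
13. q=(3,24) nearest=11 d=7 new=(4,23) → add node 12 parent=11 cost=22
14. q=(16,18) nearest=5 d=2 new=(16,18) → add node 13 parent=5 cost=18
15. q=(12,25) nearest=8 d=6 new=(12,25) → add node 14 parent=8 cost=28
16. q=(27,2) nearest=6 d=8 new=(25,2) → add node 15 parent=6 cost=25
17. q=(29,12) nearest=6 d=10 new=(25,8) → add node 16 parent=6 cost=25
18. q=(27,22) nearest=8 d=9 new=(24,22) → add node 17 parent=8 cost=28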